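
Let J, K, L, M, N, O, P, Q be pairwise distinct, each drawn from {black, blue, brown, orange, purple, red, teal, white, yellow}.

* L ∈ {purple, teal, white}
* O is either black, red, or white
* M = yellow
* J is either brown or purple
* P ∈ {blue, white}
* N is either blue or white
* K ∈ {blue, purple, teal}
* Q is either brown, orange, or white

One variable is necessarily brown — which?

M's domain is down to {yellow}, so M = yellow.
N and P share exactly the 2 values {blue, white}; by pigeonhole those values go to them, so strike blue, white from K, L, O, Q.
K and L share exactly the 2 values {purple, teal}; by pigeonhole those values go to them, so strike purple, teal from J.
So brown goes to J.

J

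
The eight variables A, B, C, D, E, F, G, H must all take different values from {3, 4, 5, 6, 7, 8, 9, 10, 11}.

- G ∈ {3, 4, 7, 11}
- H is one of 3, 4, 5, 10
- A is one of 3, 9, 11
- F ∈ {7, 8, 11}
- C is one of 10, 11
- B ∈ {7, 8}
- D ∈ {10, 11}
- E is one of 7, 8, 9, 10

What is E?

Among the 8 variables, 5 fits only H (and all 8 values in {3, 4, 5, 7, 8, 9, 10, 11} must be used), so H = 5.
Among the 7 still-open variables, 4 fits only G (and all 7 values in {3, 4, 7, 8, 9, 10, 11} must be used), so G = 4.
The 6 still-open variables draw from only 6 values {3, 7, 8, 9, 10, 11}, so each is used; only A can be 3, hence A = 3.
The 5 still-open variables draw from only 5 values {7, 8, 9, 10, 11}, so each is used; only E can be 9, hence E = 9.

9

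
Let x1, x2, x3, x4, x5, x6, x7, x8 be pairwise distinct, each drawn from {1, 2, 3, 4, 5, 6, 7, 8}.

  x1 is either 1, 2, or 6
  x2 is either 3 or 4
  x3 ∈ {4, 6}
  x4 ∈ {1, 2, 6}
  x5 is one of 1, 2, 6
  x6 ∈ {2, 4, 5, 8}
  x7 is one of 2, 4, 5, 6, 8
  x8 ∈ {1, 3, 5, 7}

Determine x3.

The 8 variables together cover exactly {1, 2, 3, 4, 5, 6, 7, 8} — 8 values for 8 variables — and 7 appears only in x8's list, so x8 = 7.
Among the 7 still-open variables, 3 fits only x2 (and all 7 values in {1, 2, 3, 4, 5, 6, 8} must be used), so x2 = 3.
x1, x4, x5 between them cover only {1, 2, 6} — a naked triple. Remove those values from x3, x6, x7.
So x3 = 4.

4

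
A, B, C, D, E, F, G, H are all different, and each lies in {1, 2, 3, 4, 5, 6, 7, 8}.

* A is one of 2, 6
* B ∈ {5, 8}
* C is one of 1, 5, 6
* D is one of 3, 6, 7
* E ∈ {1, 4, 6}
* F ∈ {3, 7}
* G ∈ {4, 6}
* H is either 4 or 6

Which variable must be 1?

The 8 variables together cover exactly {1, 2, 3, 4, 5, 6, 7, 8} — 8 values for 8 variables — and 2 appears only in A's list, so A = 2.
The 7 still-open variables together cover exactly {1, 3, 4, 5, 6, 7, 8} — 7 values for 7 variables — and 8 appears only in B's list, so B = 8.
The 6 still-open variables together cover exactly {1, 3, 4, 5, 6, 7} — 6 values for 6 variables — and 5 appears only in C's list, so C = 5.
Among the 5 still-open variables, 1 fits only E (and all 5 values in {1, 3, 4, 6, 7} must be used), so E = 1.

E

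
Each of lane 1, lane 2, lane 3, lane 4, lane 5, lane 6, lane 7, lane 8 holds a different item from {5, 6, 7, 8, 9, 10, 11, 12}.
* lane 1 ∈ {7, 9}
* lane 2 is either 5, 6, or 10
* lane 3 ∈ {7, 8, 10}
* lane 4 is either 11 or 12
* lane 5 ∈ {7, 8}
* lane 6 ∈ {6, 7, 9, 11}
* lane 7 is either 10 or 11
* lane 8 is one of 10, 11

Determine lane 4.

The 8 variables draw from only 8 values {5, 6, 7, 8, 9, 10, 11, 12}, so each is used; only lane 2 can be 5, hence lane 2 = 5.
The 7 still-open variables draw from only 7 values {6, 7, 8, 9, 10, 11, 12}, so each is used; only lane 6 can be 6, hence lane 6 = 6.
The 6 still-open variables draw from only 6 values {7, 8, 9, 10, 11, 12}, so each is used; only lane 1 can be 9, hence lane 1 = 9.
Among the 5 still-open variables, 12 fits only lane 4 (and all 5 values in {7, 8, 10, 11, 12} must be used), so lane 4 = 12.

12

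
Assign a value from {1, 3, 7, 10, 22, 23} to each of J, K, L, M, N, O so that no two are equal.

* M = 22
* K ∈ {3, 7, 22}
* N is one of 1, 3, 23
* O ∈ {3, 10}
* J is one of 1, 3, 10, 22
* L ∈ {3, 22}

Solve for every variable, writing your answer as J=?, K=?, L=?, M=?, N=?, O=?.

M must be 22 (only option left). Remove 22 from J, K, L.
L's domain is down to {3}, so L = 3. Eliminate 3 elsewhere: J, K, N, O.
O's domain is down to {10}, so O = 10. So J can't be 10.
J's domain is down to {1}, so J = 1. So N can't be 1.
K has just one choice, so K = 7.
N must be 23 (only option left).

J=1, K=7, L=3, M=22, N=23, O=10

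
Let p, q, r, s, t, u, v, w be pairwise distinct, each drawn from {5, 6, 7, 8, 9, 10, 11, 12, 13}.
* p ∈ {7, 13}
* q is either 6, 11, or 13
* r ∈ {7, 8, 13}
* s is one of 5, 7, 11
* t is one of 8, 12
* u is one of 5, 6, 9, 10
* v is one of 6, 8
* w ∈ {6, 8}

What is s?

v and w share exactly the 2 values {6, 8}; by pigeonhole those values go to them, so strike 6, 8 from q, r, t, u.
t has just one choice, so t = 12.
p and r between them cover only {7, 13} — a naked pair. Remove those values from q, s.
q must be 11 (only option left). Eliminate 11 elsewhere: s.
So s = 5.

5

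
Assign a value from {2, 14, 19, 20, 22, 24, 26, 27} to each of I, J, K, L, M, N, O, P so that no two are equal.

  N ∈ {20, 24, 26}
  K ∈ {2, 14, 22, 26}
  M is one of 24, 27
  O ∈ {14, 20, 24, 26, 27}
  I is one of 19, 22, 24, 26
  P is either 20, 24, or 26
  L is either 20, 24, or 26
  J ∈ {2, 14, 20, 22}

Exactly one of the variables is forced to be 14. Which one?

O

The 8 variables draw from only 8 values {2, 14, 19, 20, 22, 24, 26, 27}, so each is used; only I can be 19, hence I = 19.
L, N, P between them cover only {20, 24, 26} — a naked triple. Remove those values from J, K, M, O.
M must be 27 (only option left). Eliminate 27 elsewhere: O.
So 14 goes to O.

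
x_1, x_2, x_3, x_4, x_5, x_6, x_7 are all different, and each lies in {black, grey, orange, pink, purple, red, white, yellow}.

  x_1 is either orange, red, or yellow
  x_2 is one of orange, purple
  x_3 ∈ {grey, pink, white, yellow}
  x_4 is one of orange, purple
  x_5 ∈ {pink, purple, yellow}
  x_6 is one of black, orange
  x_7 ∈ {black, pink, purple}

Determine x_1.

red

x_2 and x_4 share exactly the 2 values {orange, purple}; by pigeonhole those values go to them, so strike orange, purple from x_1, x_5, x_6, x_7.
x_6's domain is down to {black}, so x_6 = black. Strike black from x_7.
That leaves x_7 = pink. Remove pink from x_3, x_5.
x_5 has just one choice, so x_5 = yellow. Remove yellow from x_1, x_3.
So x_1 = red.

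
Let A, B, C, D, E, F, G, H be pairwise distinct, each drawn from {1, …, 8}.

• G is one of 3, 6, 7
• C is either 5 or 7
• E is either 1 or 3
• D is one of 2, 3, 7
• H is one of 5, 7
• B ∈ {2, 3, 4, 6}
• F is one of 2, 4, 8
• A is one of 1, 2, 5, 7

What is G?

Among the 8 variables, 8 fits only F (and all 8 values in {1, 2, 3, 4, 5, 6, 7, 8} must be used), so F = 8.
The 7 still-open variables together cover exactly {1, 2, 3, 4, 5, 6, 7} — 7 values for 7 variables — and 4 appears only in B's list, so B = 4.
The 6 still-open variables draw from only 6 values {1, 2, 3, 5, 6, 7}, so each is used; only G can be 6, hence G = 6.

6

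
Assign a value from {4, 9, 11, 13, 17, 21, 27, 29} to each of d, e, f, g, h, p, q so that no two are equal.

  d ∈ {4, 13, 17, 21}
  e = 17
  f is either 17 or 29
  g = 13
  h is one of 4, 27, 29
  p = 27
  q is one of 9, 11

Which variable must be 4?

h

e's domain is down to {17}, so e = 17. Remove 17 from d, f.
f must be 29 (only option left). Remove 29 from h.
That leaves g = 13. Remove 13 from d.
p has just one choice, so p = 27. Eliminate 27 elsewhere: h.
So 4 goes to h.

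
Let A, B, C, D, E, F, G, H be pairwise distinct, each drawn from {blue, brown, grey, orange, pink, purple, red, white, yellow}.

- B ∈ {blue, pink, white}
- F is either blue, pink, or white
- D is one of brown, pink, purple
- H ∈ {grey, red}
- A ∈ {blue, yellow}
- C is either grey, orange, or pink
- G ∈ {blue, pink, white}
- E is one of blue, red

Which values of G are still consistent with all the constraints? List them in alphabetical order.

B, F, G between them cover only {blue, pink, white} — a naked triple. Remove those values from A, C, D, E.
A must be yellow (only option left).
E must be red (only option left). So H can't be red.
H must be grey (only option left). So C can't be grey.
C's domain is down to {orange}, so C = orange.
No further eliminations apply; G can still be any of blue, pink, white.

blue, pink, white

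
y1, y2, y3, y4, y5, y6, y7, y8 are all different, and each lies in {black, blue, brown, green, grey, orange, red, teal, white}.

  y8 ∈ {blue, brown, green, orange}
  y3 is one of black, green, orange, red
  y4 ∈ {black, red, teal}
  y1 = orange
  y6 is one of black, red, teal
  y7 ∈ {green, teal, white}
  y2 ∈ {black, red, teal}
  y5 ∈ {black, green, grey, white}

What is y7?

y1's domain is down to {orange}, so y1 = orange. So y3, y8 can't be orange.
y2, y4, y6 between them cover only {black, red, teal} — a naked triple. Remove those values from y3, y5, y7.
y3's domain is down to {green}, so y3 = green. Strike green from y5, y7, y8.
So y7 = white.

white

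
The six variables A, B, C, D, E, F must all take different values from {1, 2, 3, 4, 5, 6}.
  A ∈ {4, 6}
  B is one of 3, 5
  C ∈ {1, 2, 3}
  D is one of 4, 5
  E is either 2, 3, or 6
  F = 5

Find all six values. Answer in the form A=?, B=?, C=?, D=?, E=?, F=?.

F must be 5 (only option left). So B, D can't be 5.
That leaves B = 3. So C, E can't be 3.
D's domain is down to {4}, so D = 4. Strike 4 from A.
A's domain is down to {6}, so A = 6. Strike 6 from E.
E has just one choice, so E = 2. Remove 2 from C.
That leaves C = 1.

A=6, B=3, C=1, D=4, E=2, F=5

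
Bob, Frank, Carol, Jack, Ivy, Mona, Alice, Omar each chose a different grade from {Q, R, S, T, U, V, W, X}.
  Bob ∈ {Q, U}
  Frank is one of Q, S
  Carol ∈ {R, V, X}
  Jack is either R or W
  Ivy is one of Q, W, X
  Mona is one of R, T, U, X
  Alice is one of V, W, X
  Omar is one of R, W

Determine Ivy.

Q

The 8 variables together cover exactly {Q, R, S, T, U, V, W, X} — 8 values for 8 variables — and S appears only in Frank's list, so Frank = S.
Among the 7 still-open variables, T fits only Mona (and all 7 values in {Q, R, T, U, V, W, X} must be used), so Mona = T.
The 6 still-open variables draw from only 6 values {Q, R, U, V, W, X}, so each is used; only Bob can be U, hence Bob = U.
The 5 still-open variables draw from only 5 values {Q, R, V, W, X}, so each is used; only Ivy can be Q, hence Ivy = Q.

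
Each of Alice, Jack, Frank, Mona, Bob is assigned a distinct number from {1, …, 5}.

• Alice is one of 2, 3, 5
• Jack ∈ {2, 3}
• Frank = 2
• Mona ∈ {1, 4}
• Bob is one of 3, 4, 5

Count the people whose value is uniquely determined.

Frank's domain is down to {2}, so Frank = 2. Strike 2 from Alice, Jack.
Jack must be 3 (only option left). Eliminate 3 elsewhere: Alice, Bob.
That leaves Alice = 5. Strike 5 from Bob.
Bob has just one choice, so Bob = 4. Remove 4 from Mona.
That leaves Mona = 1.
Every person is fixed: Alice=5, Jack=3, Frank=2, Mona=1, Bob=4. That makes 5.

5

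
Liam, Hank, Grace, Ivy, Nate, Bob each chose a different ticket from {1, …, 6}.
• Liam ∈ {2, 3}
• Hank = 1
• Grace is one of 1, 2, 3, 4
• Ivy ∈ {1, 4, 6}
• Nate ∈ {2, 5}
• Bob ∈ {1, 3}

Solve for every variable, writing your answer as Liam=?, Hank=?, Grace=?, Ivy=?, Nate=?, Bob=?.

Liam=2, Hank=1, Grace=4, Ivy=6, Nate=5, Bob=3

Hank must be 1 (only option left). Eliminate 1 elsewhere: Grace, Ivy, Bob.
Bob's domain is down to {3}, so Bob = 3. So Liam, Grace can't be 3.
Liam has just one choice, so Liam = 2. Eliminate 2 elsewhere: Grace, Nate.
Grace has just one choice, so Grace = 4. Strike 4 from Ivy.
Ivy's domain is down to {6}, so Ivy = 6.
That leaves Nate = 5.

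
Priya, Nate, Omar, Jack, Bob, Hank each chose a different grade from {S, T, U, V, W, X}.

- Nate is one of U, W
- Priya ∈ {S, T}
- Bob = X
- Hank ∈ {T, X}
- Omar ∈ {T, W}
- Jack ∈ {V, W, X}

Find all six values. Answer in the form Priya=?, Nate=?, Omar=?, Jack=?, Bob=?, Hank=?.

Bob's domain is down to {X}, so Bob = X. Eliminate X elsewhere: Jack, Hank.
That leaves Hank = T. Remove T from Priya, Omar.
Priya must be S (only option left).
That leaves Omar = W. So Nate, Jack can't be W.
That leaves Jack = V.
Nate's domain is down to {U}, so Nate = U.

Priya=S, Nate=U, Omar=W, Jack=V, Bob=X, Hank=T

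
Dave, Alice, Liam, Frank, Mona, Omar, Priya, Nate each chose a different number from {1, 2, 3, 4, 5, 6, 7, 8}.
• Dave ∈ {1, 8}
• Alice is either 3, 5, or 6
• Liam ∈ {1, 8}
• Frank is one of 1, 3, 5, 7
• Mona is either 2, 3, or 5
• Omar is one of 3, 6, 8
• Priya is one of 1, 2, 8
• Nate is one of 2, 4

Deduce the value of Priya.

The 8 variables draw from only 8 values {1, 2, 3, 4, 5, 6, 7, 8}, so each is used; only Nate can be 4, hence Nate = 4.
The 7 still-open variables draw from only 7 values {1, 2, 3, 5, 6, 7, 8}, so each is used; only Frank can be 7, hence Frank = 7.
The 2 variables Dave and Liam are confined to {1, 8}, which locks those values in; drop them from Omar, Priya.
So Priya = 2.

2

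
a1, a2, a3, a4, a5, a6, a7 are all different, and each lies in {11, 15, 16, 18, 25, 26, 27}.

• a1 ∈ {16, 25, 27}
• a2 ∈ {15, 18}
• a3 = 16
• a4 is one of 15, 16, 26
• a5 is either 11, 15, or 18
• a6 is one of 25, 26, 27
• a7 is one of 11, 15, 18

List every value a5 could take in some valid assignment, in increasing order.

11, 15, 18

a3's domain is down to {16}, so a3 = 16. Strike 16 from a1, a4.
a2, a5, a7 share exactly the 3 values {11, 15, 18}; by pigeonhole those values go to them, so strike 11, 15, 18 from a4.
That leaves a4 = 26. So a6 can't be 26.
No further eliminations apply; a5 can still be any of 11, 15, 18.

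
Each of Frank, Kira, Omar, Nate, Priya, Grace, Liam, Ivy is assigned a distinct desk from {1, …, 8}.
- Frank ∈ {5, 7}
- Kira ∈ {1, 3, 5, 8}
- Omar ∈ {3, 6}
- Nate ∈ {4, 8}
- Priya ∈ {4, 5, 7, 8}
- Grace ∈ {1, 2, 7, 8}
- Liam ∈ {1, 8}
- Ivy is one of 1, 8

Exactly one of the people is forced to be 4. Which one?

Nate

The 8 variables draw from only 8 values {1, 2, 3, 4, 5, 6, 7, 8}, so each is used; only Grace can be 2, hence Grace = 2.
The 7 still-open variables draw from only 7 values {1, 3, 4, 5, 6, 7, 8}, so each is used; only Omar can be 6, hence Omar = 6.
The 6 still-open variables together cover exactly {1, 3, 4, 5, 7, 8} — 6 values for 6 variables — and 3 appears only in Kira's list, so Kira = 3.
Liam and Ivy share exactly the 2 values {1, 8}; by pigeonhole those values go to them, so strike 1, 8 from Nate, Priya.
So 4 goes to Nate.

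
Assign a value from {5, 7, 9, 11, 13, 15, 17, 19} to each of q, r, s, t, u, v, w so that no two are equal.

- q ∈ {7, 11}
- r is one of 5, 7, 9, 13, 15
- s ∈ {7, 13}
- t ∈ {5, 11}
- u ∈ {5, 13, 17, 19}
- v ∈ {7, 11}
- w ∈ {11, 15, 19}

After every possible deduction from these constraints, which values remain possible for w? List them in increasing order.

15, 19

q and v between them cover only {7, 11} — a naked pair. Remove those values from r, s, t, w.
s's domain is down to {13}, so s = 13. Eliminate 13 elsewhere: r, u.
t has just one choice, so t = 5. Strike 5 from r, u.
No further eliminations apply; w can still be any of 15, 19.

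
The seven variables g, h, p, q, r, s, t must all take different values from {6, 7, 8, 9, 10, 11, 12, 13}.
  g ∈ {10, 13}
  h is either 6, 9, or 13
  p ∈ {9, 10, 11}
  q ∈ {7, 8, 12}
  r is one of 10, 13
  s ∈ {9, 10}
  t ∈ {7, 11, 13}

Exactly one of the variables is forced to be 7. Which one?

t

g and r between them cover only {10, 13} — a naked pair. Remove those values from h, p, s, t.
s has just one choice, so s = 9. Eliminate 9 elsewhere: h, p.
h's domain is down to {6}, so h = 6.
p has just one choice, so p = 11. Remove 11 from t.
So 7 goes to t.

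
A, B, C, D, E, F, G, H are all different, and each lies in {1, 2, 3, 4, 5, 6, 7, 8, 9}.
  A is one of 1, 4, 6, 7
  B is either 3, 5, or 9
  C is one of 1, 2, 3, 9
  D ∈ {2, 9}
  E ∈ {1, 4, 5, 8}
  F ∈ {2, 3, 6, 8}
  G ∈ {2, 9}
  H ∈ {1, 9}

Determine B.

D and G share exactly the 2 values {2, 9}; by pigeonhole those values go to them, so strike 2, 9 from B, C, F, H.
H's domain is down to {1}, so H = 1. So A, C, E can't be 1.
C has just one choice, so C = 3. Strike 3 from B, F.
So B = 5.

5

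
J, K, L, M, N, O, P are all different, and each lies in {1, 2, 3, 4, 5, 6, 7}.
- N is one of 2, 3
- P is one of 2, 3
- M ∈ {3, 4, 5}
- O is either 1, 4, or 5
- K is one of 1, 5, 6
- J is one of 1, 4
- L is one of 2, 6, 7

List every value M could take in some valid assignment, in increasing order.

The 7 variables together cover exactly {1, 2, 3, 4, 5, 6, 7} — 7 values for 7 variables — and 7 appears only in L's list, so L = 7.
The 6 still-open variables draw from only 6 values {1, 2, 3, 4, 5, 6}, so each is used; only K can be 6, hence K = 6.
The 2 variables N and P are confined to {2, 3}, which locks those values in; drop them from M.
No further eliminations apply; M can still be any of 4, 5.

4, 5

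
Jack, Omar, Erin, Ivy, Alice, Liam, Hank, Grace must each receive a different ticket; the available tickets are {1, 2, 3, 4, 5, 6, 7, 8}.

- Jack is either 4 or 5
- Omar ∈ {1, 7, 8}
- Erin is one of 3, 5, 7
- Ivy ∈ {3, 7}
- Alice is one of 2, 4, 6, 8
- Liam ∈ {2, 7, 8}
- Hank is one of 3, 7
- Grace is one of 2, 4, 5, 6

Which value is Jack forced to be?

4

The 8 variables draw from only 8 values {1, 2, 3, 4, 5, 6, 7, 8}, so each is used; only Omar can be 1, hence Omar = 1.
The 2 variables Ivy and Hank are confined to {3, 7}, which locks those values in; drop them from Erin, Liam.
Erin must be 5 (only option left). So Jack, Grace can't be 5.
So Jack = 4.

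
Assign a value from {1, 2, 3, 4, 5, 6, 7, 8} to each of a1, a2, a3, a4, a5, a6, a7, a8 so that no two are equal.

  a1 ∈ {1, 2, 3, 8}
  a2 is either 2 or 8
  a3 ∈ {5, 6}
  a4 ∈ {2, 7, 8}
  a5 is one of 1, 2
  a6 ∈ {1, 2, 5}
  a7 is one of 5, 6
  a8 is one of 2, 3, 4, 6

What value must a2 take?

The 8 variables draw from only 8 values {1, 2, 3, 4, 5, 6, 7, 8}, so each is used; only a8 can be 4, hence a8 = 4.
The 7 still-open variables draw from only 7 values {1, 2, 3, 5, 6, 7, 8}, so each is used; only a1 can be 3, hence a1 = 3.
Among the 6 still-open variables, 7 fits only a4 (and all 6 values in {1, 2, 5, 6, 7, 8} must be used), so a4 = 7.
The 5 still-open variables draw from only 5 values {1, 2, 5, 6, 8}, so each is used; only a2 can be 8, hence a2 = 8.

8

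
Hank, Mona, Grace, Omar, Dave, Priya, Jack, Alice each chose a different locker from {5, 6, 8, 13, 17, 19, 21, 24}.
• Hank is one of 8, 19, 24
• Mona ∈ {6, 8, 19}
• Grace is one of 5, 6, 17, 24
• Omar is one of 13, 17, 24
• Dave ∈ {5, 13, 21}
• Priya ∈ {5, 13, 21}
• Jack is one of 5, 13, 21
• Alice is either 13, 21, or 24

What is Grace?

6

Dave, Priya, Jack share exactly the 3 values {5, 13, 21}; by pigeonhole those values go to them, so strike 5, 13, 21 from Grace, Omar, Alice.
That leaves Alice = 24. Strike 24 from Hank, Grace, Omar.
Omar's domain is down to {17}, so Omar = 17. So Grace can't be 17.
So Grace = 6.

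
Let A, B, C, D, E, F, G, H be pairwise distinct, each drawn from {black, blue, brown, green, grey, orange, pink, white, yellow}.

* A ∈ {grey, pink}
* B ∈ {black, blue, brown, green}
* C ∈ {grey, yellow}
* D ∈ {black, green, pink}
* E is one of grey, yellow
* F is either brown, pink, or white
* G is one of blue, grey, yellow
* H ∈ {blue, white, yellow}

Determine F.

brown

C and E share exactly the 2 values {grey, yellow}; by pigeonhole those values go to them, so strike grey, yellow from A, G, H.
A's domain is down to {pink}, so A = pink. Strike pink from D, F.
G's domain is down to {blue}, so G = blue. Remove blue from B, H.
That leaves H = white. So F can't be white.
So F = brown.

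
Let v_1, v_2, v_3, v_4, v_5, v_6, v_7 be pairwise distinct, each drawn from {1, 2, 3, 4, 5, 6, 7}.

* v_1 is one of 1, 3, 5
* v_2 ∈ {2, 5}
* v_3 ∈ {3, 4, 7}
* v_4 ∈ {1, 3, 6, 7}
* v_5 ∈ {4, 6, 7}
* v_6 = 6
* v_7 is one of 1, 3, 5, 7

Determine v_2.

2

v_6's domain is down to {6}, so v_6 = 6. Eliminate 6 elsewhere: v_4, v_5.
The 6 still-open variables together cover exactly {1, 2, 3, 4, 5, 7} — 6 values for 6 variables — and 2 appears only in v_2's list, so v_2 = 2.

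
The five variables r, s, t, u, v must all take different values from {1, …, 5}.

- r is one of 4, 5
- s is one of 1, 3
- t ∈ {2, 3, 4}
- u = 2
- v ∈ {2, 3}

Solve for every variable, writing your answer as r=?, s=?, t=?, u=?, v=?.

r=5, s=1, t=4, u=2, v=3

u must be 2 (only option left). Strike 2 from t, v.
v must be 3 (only option left). Eliminate 3 elsewhere: s, t.
s must be 1 (only option left).
t's domain is down to {4}, so t = 4. So r can't be 4.
r's domain is down to {5}, so r = 5.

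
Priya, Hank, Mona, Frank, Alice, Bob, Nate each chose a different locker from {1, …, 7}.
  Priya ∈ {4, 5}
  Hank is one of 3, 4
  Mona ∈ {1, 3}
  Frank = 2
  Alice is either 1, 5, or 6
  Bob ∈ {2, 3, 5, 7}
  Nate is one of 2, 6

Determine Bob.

7

Frank must be 2 (only option left). Remove 2 from Bob, Nate.
Nate has just one choice, so Nate = 6. Eliminate 6 elsewhere: Alice.
The 5 still-open variables together cover exactly {1, 3, 4, 5, 7} — 5 values for 5 variables — and 7 appears only in Bob's list, so Bob = 7.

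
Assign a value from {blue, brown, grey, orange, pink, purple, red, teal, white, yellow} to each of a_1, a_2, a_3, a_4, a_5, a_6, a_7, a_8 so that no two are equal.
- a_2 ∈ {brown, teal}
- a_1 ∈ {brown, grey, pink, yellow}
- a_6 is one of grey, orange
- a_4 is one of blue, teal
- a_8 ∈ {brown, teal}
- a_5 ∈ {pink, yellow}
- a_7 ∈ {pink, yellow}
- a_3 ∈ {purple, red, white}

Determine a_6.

orange

a_2 and a_8 between them cover only {brown, teal} — a naked pair. Remove those values from a_1, a_4.
a_4 must be blue (only option left).
a_5 and a_7 share exactly the 2 values {pink, yellow}; by pigeonhole those values go to them, so strike pink, yellow from a_1.
a_1's domain is down to {grey}, so a_1 = grey. So a_6 can't be grey.
So a_6 = orange.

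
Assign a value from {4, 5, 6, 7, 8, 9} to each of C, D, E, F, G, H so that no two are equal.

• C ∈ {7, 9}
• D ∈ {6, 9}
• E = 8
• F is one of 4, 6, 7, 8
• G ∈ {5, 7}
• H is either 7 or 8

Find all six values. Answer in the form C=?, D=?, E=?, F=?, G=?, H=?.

C=9, D=6, E=8, F=4, G=5, H=7

E has just one choice, so E = 8. Eliminate 8 elsewhere: F, H.
H has just one choice, so H = 7. So C, F, G can't be 7.
That leaves C = 9. Remove 9 from D.
D has just one choice, so D = 6. Strike 6 from F.
F's domain is down to {4}, so F = 4.
G must be 5 (only option left).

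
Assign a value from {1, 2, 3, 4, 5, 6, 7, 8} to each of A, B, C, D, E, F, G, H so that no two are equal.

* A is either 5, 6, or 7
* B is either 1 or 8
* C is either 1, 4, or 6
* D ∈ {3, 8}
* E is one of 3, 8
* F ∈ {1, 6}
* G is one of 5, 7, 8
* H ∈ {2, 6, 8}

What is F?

6

The 8 variables draw from only 8 values {1, 2, 3, 4, 5, 6, 7, 8}, so each is used; only H can be 2, hence H = 2.
Among the 7 still-open variables, 4 fits only C (and all 7 values in {1, 3, 4, 5, 6, 7, 8} must be used), so C = 4.
D and E share exactly the 2 values {3, 8}; by pigeonhole those values go to them, so strike 3, 8 from B, G.
B's domain is down to {1}, so B = 1. Eliminate 1 elsewhere: F.
So F = 6.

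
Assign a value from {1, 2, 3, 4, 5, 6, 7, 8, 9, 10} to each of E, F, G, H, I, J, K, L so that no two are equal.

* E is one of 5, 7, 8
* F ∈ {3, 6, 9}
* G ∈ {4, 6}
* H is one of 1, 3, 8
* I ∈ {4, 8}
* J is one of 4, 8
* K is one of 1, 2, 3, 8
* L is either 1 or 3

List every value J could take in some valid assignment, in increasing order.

4, 8

I and J share exactly the 2 values {4, 8}; by pigeonhole those values go to them, so strike 4, 8 from E, G, H, K.
G must be 6 (only option left). Eliminate 6 elsewhere: F.
H and L between them cover only {1, 3} — a naked pair. Remove those values from F, K.
F has just one choice, so F = 9.
K must be 2 (only option left).
No further eliminations apply; J can still be any of 4, 8.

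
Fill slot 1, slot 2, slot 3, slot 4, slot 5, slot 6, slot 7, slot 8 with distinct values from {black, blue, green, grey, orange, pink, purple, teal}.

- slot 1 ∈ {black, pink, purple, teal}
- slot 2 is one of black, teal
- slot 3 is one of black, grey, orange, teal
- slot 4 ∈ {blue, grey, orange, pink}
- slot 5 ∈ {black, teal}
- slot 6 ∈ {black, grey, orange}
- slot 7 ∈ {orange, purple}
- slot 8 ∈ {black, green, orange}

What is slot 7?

purple

Among the 8 variables, blue fits only slot 4 (and all 8 values in {black, blue, green, grey, orange, pink, purple, teal} must be used), so slot 4 = blue.
The 7 still-open variables together cover exactly {black, green, grey, orange, pink, purple, teal} — 7 values for 7 variables — and green appears only in slot 8's list, so slot 8 = green.
The 6 still-open variables draw from only 6 values {black, grey, orange, pink, purple, teal}, so each is used; only slot 1 can be pink, hence slot 1 = pink.
The 5 still-open variables together cover exactly {black, grey, orange, purple, teal} — 5 values for 5 variables — and purple appears only in slot 7's list, so slot 7 = purple.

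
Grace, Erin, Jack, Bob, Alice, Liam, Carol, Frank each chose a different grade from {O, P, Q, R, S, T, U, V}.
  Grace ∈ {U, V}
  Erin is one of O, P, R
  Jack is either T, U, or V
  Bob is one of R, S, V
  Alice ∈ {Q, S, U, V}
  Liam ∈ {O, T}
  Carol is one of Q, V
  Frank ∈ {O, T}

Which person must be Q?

Carol

The 8 variables together cover exactly {O, P, Q, R, S, T, U, V} — 8 values for 8 variables — and P appears only in Erin's list, so Erin = P.
The 7 still-open variables draw from only 7 values {O, Q, R, S, T, U, V}, so each is used; only Bob can be R, hence Bob = R.
The 6 still-open variables together cover exactly {O, Q, S, T, U, V} — 6 values for 6 variables — and S appears only in Alice's list, so Alice = S.
The 5 still-open variables draw from only 5 values {O, Q, T, U, V}, so each is used; only Carol can be Q, hence Carol = Q.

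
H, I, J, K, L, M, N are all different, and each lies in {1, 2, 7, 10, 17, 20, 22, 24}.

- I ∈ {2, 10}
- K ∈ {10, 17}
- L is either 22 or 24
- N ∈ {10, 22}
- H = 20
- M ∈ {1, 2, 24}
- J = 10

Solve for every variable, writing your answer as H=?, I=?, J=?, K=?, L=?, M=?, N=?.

H must be 20 (only option left).
J must be 10 (only option left). So I, K, N can't be 10.
That leaves K = 17.
N has just one choice, so N = 22. Eliminate 22 elsewhere: L.
That leaves I = 2. Eliminate 2 elsewhere: M.
That leaves L = 24. Eliminate 24 elsewhere: M.
M has just one choice, so M = 1.

H=20, I=2, J=10, K=17, L=24, M=1, N=22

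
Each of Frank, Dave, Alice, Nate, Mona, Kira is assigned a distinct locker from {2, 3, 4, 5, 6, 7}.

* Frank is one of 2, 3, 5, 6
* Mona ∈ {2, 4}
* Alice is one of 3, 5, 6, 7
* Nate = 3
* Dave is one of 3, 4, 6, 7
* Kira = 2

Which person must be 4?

Mona

Nate has just one choice, so Nate = 3. Remove 3 from Frank, Dave, Alice.
Kira has just one choice, so Kira = 2. Strike 2 from Frank, Mona.
So 4 goes to Mona.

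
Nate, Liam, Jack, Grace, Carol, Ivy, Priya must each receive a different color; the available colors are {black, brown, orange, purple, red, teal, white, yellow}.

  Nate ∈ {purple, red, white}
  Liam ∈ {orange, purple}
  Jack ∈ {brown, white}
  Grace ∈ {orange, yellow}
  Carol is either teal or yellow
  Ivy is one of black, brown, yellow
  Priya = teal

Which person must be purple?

Priya has just one choice, so Priya = teal. Strike teal from Carol.
That leaves Carol = yellow. Strike yellow from Grace, Ivy.
Grace's domain is down to {orange}, so Grace = orange. Eliminate orange elsewhere: Liam.
So purple goes to Liam.

Liam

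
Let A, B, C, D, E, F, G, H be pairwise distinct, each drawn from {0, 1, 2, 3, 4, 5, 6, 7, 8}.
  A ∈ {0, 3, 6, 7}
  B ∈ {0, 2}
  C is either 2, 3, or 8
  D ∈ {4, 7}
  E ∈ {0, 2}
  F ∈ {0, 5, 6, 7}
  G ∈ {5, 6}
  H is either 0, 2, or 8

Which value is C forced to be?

3

The 8 variables draw from only 8 values {0, 2, 3, 4, 5, 6, 7, 8}, so each is used; only D can be 4, hence D = 4.
The 2 variables B and E are confined to {0, 2}, which locks those values in; drop them from A, C, F, H.
H's domain is down to {8}, so H = 8. Eliminate 8 elsewhere: C.
So C = 3.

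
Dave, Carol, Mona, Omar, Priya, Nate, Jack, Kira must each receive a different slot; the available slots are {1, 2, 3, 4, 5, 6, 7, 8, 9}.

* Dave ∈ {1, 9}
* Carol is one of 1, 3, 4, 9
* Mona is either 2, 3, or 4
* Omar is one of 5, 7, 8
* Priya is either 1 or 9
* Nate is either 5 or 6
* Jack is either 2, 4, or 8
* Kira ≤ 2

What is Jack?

Dave and Priya between them cover only {1, 9} — a naked pair. Remove those values from Carol, Kira.
That leaves Kira = 2. Remove 2 from Mona, Jack.
The 2 variables Carol and Mona are confined to {3, 4}, which locks those values in; drop them from Jack.
So Jack = 8.

8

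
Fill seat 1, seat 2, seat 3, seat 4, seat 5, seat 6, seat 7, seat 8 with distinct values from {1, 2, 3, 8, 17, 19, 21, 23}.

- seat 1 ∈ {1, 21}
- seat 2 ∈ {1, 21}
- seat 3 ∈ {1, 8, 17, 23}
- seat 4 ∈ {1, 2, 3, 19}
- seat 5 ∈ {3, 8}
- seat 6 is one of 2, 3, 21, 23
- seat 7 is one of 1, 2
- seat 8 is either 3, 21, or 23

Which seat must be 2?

seat 7

Among the 8 variables, 17 fits only seat 3 (and all 8 values in {1, 2, 3, 8, 17, 19, 21, 23} must be used), so seat 3 = 17.
The 7 still-open variables draw from only 7 values {1, 2, 3, 8, 19, 21, 23}, so each is used; only seat 5 can be 8, hence seat 5 = 8.
The 6 still-open variables draw from only 6 values {1, 2, 3, 19, 21, 23}, so each is used; only seat 4 can be 19, hence seat 4 = 19.
seat 1 and seat 2 share exactly the 2 values {1, 21}; by pigeonhole those values go to them, so strike 1, 21 from seat 6, seat 7, seat 8.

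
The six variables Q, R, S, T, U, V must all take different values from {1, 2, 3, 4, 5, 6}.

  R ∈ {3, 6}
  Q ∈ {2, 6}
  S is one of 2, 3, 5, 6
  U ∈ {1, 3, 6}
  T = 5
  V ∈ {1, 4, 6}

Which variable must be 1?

T's domain is down to {5}, so T = 5. Eliminate 5 elsewhere: S.
Among the 5 still-open variables, 4 fits only V (and all 5 values in {1, 2, 3, 4, 6} must be used), so V = 4.
The 4 still-open variables together cover exactly {1, 2, 3, 6} — 4 values for 4 variables — and 1 appears only in U's list, so U = 1.

U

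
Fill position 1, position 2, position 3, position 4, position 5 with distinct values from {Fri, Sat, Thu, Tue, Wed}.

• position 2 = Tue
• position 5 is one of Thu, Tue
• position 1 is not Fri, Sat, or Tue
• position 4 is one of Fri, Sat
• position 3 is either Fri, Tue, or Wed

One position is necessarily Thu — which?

position 5

position 2 has just one choice, so position 2 = Tue. Strike Tue from position 3, position 5.
So Thu goes to position 5.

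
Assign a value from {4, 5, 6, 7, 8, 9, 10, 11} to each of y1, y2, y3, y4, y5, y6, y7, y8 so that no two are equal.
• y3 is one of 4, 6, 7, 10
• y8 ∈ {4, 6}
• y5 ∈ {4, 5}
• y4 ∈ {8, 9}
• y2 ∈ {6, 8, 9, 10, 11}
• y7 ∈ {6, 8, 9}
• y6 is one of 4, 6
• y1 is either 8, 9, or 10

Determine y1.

10

Among the 8 variables, 5 fits only y5 (and all 8 values in {4, 5, 6, 7, 8, 9, 10, 11} must be used), so y5 = 5.
The 7 still-open variables together cover exactly {4, 6, 7, 8, 9, 10, 11} — 7 values for 7 variables — and 7 appears only in y3's list, so y3 = 7.
Among the 6 still-open variables, 11 fits only y2 (and all 6 values in {4, 6, 8, 9, 10, 11} must be used), so y2 = 11.
The 5 still-open variables together cover exactly {4, 6, 8, 9, 10} — 5 values for 5 variables — and 10 appears only in y1's list, so y1 = 10.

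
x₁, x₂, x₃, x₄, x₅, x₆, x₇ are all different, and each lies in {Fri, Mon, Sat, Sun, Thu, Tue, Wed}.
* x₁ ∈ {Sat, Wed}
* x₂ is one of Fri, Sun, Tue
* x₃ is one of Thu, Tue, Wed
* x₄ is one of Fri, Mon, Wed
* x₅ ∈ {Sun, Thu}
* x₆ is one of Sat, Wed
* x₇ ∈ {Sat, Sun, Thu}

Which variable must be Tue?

The 7 variables draw from only 7 values {Fri, Mon, Sat, Sun, Thu, Tue, Wed}, so each is used; only x₄ can be Mon, hence x₄ = Mon.
The 6 still-open variables draw from only 6 values {Fri, Sat, Sun, Thu, Tue, Wed}, so each is used; only x₂ can be Fri, hence x₂ = Fri.
The 5 still-open variables draw from only 5 values {Sat, Sun, Thu, Tue, Wed}, so each is used; only x₃ can be Tue, hence x₃ = Tue.

x₃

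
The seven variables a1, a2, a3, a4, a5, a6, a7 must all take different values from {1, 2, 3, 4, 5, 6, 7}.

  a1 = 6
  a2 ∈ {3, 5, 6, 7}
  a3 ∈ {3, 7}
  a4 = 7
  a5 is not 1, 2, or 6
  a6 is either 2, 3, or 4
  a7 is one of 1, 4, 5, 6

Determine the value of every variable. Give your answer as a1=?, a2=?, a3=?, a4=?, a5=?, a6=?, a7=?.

a1's domain is down to {6}, so a1 = 6. So a2, a7 can't be 6.
a4's domain is down to {7}, so a4 = 7. Remove 7 from a2, a3, a5.
a3's domain is down to {3}, so a3 = 3. So a2, a5, a6 can't be 3.
a2 has just one choice, so a2 = 5. Strike 5 from a5, a7.
a5 must be 4 (only option left). Remove 4 from a6, a7.
a6's domain is down to {2}, so a6 = 2.
That leaves a7 = 1.

a1=6, a2=5, a3=3, a4=7, a5=4, a6=2, a7=1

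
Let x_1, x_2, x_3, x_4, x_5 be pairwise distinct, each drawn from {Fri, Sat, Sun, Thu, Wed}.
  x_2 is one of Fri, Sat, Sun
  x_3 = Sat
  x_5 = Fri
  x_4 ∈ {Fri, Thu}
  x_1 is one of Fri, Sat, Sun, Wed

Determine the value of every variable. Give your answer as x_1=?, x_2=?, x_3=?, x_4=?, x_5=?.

x_1=Wed, x_2=Sun, x_3=Sat, x_4=Thu, x_5=Fri

x_3's domain is down to {Sat}, so x_3 = Sat. Strike Sat from x_1, x_2.
x_5 has just one choice, so x_5 = Fri. Strike Fri from x_1, x_2, x_4.
x_2 must be Sun (only option left). Remove Sun from x_1.
x_4's domain is down to {Thu}, so x_4 = Thu.
That leaves x_1 = Wed.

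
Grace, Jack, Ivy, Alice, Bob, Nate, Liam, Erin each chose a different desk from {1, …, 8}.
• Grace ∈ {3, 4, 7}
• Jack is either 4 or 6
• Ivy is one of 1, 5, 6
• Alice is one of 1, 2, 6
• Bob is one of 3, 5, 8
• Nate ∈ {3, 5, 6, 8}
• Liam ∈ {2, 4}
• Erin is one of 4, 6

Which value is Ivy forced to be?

Among the 8 variables, 7 fits only Grace (and all 8 values in {1, 2, 3, 4, 5, 6, 7, 8} must be used), so Grace = 7.
Jack and Erin between them cover only {4, 6} — a naked pair. Remove those values from Ivy, Alice, Nate, Liam.
Liam has just one choice, so Liam = 2. Eliminate 2 elsewhere: Alice.
Alice must be 1 (only option left). Eliminate 1 elsewhere: Ivy.
So Ivy = 5.

5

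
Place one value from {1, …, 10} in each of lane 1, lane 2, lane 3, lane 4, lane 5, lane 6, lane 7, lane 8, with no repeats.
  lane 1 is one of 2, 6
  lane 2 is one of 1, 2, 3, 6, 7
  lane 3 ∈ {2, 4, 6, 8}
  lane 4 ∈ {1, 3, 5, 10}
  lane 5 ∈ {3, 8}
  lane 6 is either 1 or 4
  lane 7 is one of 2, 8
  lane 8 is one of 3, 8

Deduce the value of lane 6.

1

lane 5 and lane 8 between them cover only {3, 8} — a naked pair. Remove those values from lane 2, lane 3, lane 4, lane 7.
lane 7 must be 2 (only option left). So lane 1, lane 2, lane 3 can't be 2.
lane 1's domain is down to {6}, so lane 1 = 6. Strike 6 from lane 2, lane 3.
lane 3 must be 4 (only option left). So lane 6 can't be 4.
So lane 6 = 1.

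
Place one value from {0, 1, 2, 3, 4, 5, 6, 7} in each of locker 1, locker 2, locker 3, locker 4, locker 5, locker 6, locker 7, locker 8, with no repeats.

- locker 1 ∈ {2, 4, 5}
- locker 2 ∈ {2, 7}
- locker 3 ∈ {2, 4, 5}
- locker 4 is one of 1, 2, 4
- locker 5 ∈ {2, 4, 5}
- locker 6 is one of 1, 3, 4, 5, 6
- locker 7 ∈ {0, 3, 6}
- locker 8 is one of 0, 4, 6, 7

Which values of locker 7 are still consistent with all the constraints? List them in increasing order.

0, 3, 6

locker 1, locker 3, locker 5 between them cover only {2, 4, 5} — a naked triple. Remove those values from locker 2, locker 4, locker 6, locker 8.
locker 2 must be 7 (only option left). Remove 7 from locker 8.
That leaves locker 4 = 1. Remove 1 from locker 6.
No further eliminations apply; locker 7 can still be any of 0, 3, 6.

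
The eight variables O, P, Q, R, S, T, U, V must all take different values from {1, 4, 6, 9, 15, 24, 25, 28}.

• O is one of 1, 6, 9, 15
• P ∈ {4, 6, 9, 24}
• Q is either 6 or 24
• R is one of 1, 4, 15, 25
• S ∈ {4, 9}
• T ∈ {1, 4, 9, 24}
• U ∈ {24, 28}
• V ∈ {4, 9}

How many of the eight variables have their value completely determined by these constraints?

4

The 8 variables draw from only 8 values {1, 4, 6, 9, 15, 24, 25, 28}, so each is used; only R can be 25, hence R = 25.
Among the 7 still-open variables, 15 fits only O (and all 7 values in {1, 4, 6, 9, 15, 24, 28} must be used), so O = 15.
The 6 still-open variables draw from only 6 values {1, 4, 6, 9, 24, 28}, so each is used; only T can be 1, hence T = 1.
Among the 5 still-open variables, 28 fits only U (and all 5 values in {4, 6, 9, 24, 28} must be used), so U = 28.
S and V between them cover only {4, 9} — a naked pair. Remove those values from P.
Determined: O=15, R=25, T=1, U=28. The other variables each still have more than one consistent value. That makes 4.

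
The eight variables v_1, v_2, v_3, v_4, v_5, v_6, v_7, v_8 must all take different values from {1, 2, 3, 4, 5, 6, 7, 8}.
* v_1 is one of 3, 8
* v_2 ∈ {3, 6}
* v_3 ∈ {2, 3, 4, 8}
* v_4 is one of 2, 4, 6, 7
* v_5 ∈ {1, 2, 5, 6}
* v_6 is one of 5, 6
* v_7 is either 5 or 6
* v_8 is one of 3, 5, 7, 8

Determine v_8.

7

The 8 variables draw from only 8 values {1, 2, 3, 4, 5, 6, 7, 8}, so each is used; only v_5 can be 1, hence v_5 = 1.
The 2 variables v_6 and v_7 are confined to {5, 6}, which locks those values in; drop them from v_2, v_4, v_8.
v_2's domain is down to {3}, so v_2 = 3. So v_1, v_3, v_8 can't be 3.
v_1 has just one choice, so v_1 = 8. Strike 8 from v_3, v_8.
So v_8 = 7.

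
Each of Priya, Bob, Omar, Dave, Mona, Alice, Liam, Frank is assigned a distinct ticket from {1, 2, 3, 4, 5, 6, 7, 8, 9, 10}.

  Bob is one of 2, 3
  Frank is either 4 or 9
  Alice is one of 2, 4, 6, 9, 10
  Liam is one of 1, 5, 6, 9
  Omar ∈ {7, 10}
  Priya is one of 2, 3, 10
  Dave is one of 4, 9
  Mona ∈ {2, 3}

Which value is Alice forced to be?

6

The 2 variables Bob and Mona are confined to {2, 3}, which locks those values in; drop them from Priya, Alice.
That leaves Priya = 10. Eliminate 10 elsewhere: Omar, Alice.
That leaves Omar = 7.
Dave and Frank share exactly the 2 values {4, 9}; by pigeonhole those values go to them, so strike 4, 9 from Alice, Liam.
So Alice = 6.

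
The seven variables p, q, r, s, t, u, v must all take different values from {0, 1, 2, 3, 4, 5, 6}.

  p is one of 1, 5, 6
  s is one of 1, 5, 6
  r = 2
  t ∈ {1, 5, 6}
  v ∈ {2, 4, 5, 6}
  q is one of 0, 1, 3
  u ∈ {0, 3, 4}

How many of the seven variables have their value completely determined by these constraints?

r's domain is down to {2}, so r = 2. So v can't be 2.
p, s, t share exactly the 3 values {1, 5, 6}; by pigeonhole those values go to them, so strike 1, 5, 6 from q, v.
That leaves v = 4. Eliminate 4 elsewhere: u.
Determined: r=2, v=4. The other variables each still have more than one consistent value. That makes 2.

2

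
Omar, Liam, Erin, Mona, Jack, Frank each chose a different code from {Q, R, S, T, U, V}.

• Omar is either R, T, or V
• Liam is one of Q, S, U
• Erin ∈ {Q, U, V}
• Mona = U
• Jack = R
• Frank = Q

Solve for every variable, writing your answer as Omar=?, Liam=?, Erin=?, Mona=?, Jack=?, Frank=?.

Mona's domain is down to {U}, so Mona = U. Remove U from Liam, Erin.
Jack's domain is down to {R}, so Jack = R. Eliminate R elsewhere: Omar.
Frank must be Q (only option left). Eliminate Q elsewhere: Liam, Erin.
Liam must be S (only option left).
Erin's domain is down to {V}, so Erin = V. Strike V from Omar.
Omar has just one choice, so Omar = T.

Omar=T, Liam=S, Erin=V, Mona=U, Jack=R, Frank=Q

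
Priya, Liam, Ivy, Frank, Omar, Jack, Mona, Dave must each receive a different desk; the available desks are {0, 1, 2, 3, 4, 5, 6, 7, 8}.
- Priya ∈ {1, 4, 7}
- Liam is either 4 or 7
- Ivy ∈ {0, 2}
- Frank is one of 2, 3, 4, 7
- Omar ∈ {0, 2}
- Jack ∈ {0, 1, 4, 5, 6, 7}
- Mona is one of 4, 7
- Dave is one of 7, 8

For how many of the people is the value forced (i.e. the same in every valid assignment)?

3

The 2 variables Liam and Mona are confined to {4, 7}, which locks those values in; drop them from Priya, Frank, Jack, Dave.
That leaves Priya = 1. Strike 1 from Jack.
Dave has just one choice, so Dave = 8.
Ivy and Omar share exactly the 2 values {0, 2}; by pigeonhole those values go to them, so strike 0, 2 from Frank, Jack.
Frank must be 3 (only option left).
Determined: Priya=1, Frank=3, Dave=8. The other people each still have more than one consistent value. That makes 3.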